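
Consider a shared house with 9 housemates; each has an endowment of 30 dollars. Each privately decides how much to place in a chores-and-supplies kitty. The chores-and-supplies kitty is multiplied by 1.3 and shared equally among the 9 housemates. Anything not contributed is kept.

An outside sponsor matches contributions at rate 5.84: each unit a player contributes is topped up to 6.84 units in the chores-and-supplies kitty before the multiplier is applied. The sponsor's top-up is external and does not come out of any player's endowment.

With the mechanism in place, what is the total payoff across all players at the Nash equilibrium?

270.00 dollars

With the mechanism, a contributed unit returns 1.3 × 6.84 / 9 = 0.9880 per unit of net cost — still below 1 — so contributing 0 remains dominant for every player.
At the Nash equilibrium no one contributes; group total payoff = 9 × 30 = 270.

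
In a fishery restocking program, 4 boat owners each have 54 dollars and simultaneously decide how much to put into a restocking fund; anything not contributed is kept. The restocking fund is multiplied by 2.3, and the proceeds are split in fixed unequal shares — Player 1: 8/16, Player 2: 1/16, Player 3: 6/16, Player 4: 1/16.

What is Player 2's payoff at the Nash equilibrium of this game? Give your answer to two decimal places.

61.76 dollars

Each unit j contributes comes back to j as 2.3 × (j's share), so j prefers to contribute only if that share exceeds 1/2.3 = 0.4348; otherwise keeping the unit dominates.
Player 1 alone (share 8/16) is above the threshold, contributing 54; the remaining 3 contribute 0. Total contributed: 54.
Player 2 keeps 54 and receives 2.3 × 54 × 1/16 = 7.76 from the restocking fund, for a payoff of 61.76.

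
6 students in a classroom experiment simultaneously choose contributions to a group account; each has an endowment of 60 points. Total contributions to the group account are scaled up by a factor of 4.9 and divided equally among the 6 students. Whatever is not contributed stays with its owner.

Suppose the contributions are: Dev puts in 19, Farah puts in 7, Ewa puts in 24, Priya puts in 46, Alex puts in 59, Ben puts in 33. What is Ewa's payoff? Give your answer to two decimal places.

189.53 points

Total contributed: 19 + 7 + 24 + 46 + 59 + 33 = 188.
Each receives 4.9 × 188 / 6 = 153.53 from the group account.
Ewa keeps 60 − 24 = 36, so Ewa's payoff is 36 + 153.53 = 189.53.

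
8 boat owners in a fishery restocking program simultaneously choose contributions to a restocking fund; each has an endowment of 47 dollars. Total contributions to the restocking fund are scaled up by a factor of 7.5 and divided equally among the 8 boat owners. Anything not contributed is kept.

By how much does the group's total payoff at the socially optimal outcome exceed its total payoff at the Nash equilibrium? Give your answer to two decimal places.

2444.00 dollars

Each contributed unit returns 7.5/8 = 0.9375 to its contributor — below 1 — so contributing 0 is dominant for every player. At the Nash equilibrium everyone keeps their 47, and the group total is 8 × 47 = 376.
Each contributed unit returns 7.500 to the group as a whole (0.9375 to each of 8 players), which exceeds 1, so the social optimum is full contribution: group total = 7.500 × 376 = 2820.00.
Efficiency loss = 2820.00 − 376 = 2444.00.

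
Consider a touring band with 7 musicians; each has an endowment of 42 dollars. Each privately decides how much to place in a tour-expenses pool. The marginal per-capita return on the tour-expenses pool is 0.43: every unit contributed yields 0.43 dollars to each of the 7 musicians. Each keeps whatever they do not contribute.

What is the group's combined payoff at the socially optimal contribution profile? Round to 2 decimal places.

Each contributed unit returns 3.010 to the group as a whole (0.43 to each of 7 players), which exceeds 1, so the social optimum is full contribution: group total = 3.010 × 294 = 884.94.

884.94 dollars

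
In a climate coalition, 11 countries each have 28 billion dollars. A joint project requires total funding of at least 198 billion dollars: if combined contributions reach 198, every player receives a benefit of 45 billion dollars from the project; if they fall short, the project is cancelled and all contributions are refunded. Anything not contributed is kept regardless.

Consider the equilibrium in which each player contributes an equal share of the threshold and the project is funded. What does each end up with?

Equal share of the threshold: 198/11 = 18.
At this profile no one gains by cutting their contribution: any cut drops the total below 198, the project is cancelled, contributions are refunded, and the deviator ends with 28, which is less than 28 − 18 + 45 = 55. Contributing more than 18 just wastes the excess. So contributing exactly 18 is a best response.
Each player's payoff: 28 − 18 + 45 = 55.

55 billion dollars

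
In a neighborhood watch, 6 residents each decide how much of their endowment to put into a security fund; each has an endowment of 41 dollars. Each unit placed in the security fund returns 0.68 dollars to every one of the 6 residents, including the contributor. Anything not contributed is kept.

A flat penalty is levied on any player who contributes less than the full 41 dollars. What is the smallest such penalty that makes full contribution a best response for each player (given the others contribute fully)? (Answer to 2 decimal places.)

13.12 dollars

Given the others contribute fully, the best deviation is to contribute 0 (any partial contribution still incurs the fine and gives up units whose private return 0.68 is below 1).
Deviating from 41 to 0 saves 41 dollars but forfeits the deviator's share of the drop in the security fund: 0.68 × 41 = 27.88.
So the deviation gain is 41 − 27.88 = 13.12, and the fine must be at least 13.12 dollars to wipe it out.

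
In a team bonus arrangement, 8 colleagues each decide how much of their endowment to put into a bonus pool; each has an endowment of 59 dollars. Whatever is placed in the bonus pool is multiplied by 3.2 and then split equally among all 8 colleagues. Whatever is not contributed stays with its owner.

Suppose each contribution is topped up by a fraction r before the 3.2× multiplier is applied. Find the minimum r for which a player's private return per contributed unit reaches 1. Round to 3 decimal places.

1.500

With matching at rate r, one contributed unit becomes (1 + r) in the bonus pool and returns 3.2 × (1 + r) / 8 to the contributor.
Setting this equal to 1: 1 + r = 8/3.2 = 2.5000.
So the minimum matching rate is r = 2.5000 − 1 = 1.500.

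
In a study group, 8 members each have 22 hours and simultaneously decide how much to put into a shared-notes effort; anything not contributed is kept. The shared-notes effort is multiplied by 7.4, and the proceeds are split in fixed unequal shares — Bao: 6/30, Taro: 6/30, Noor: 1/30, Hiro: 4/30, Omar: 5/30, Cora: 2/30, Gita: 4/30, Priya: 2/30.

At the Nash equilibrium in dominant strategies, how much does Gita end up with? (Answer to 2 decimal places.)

Each unit j contributes comes back to j as 7.4 × (j's share), so j prefers to contribute only if that share exceeds 1/7.4 = 0.1351; otherwise keeping the unit dominates.
The shares above 0.1351 belong to Bao, Taro and Omar, contributing 22 each; the remaining 5 contribute 0. Total contributed: 66.
Gita keeps 22 and receives 7.4 × 66 × 4/30 = 65.12 from the shared-notes effort, for a payoff of 87.12.

87.12 hours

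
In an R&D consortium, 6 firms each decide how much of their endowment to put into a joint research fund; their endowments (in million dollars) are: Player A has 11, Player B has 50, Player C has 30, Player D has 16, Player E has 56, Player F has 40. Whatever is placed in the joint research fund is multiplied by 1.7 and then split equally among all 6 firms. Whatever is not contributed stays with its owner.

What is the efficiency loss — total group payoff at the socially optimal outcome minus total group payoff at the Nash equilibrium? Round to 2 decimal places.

142.10 million dollars

The private return per contributed unit is 1.7/6 = 0.2833 < 1 for every player regardless of endowment, so the Nash equilibrium is zero contribution and the group total is Σ E_j = 11 + 50 + 30 + 16 + 56 + 40 = 203.
Each contributed unit returns 1.700 to the group, so the social optimum is full contribution by everyone: group total = 1.700 × 203 = 345.10.
Efficiency loss = (1.700 − 1) × 203 = 142.10.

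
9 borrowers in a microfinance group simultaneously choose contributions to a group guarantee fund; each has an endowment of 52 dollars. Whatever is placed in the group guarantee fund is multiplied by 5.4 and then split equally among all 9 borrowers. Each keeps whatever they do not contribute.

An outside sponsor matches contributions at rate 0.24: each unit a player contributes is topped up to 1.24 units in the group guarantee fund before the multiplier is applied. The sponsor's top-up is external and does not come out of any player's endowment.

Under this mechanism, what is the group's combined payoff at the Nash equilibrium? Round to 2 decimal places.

Even with the mechanism, each unit contributed returns only 5.4 × 1.24 / 9 = 0.7440 per unit of net cost, so contributing nothing is still dominant.
Everyone keeps their endowment and the group total is 9 × 52 = 468.

468.00 dollars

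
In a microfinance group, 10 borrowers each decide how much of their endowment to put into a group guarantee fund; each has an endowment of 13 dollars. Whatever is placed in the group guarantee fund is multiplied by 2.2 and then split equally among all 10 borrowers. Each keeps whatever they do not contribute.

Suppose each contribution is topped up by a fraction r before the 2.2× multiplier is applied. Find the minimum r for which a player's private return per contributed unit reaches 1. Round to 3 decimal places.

3.545

With matching at rate r, one contributed unit becomes (1 + r) in the group guarantee fund and returns 2.2 × (1 + r) / 10 to the contributor.
Setting this equal to 1: 1 + r = 10/2.2 = 4.5455.
So the minimum matching rate is r = 4.5455 − 1 = 3.545.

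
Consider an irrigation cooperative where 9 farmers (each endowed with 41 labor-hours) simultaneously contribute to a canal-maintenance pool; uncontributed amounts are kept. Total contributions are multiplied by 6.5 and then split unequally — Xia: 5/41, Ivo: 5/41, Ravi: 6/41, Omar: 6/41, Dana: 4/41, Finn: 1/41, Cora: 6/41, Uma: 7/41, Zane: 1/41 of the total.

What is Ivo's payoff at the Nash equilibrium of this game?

Each unit j contributes comes back to j as 6.5 × (j's share), so j prefers to contribute only if that share exceeds 1/6.5 = 0.1538; otherwise keeping the unit dominates.
The only share above 0.1538 is Uma's 7/41, contributing 41; the remaining 8 contribute 0. Total contributed: 41.
Ivo keeps 41 and receives 6.5 × 41 × 5/41 = 32.50 from the canal-maintenance pool, for a payoff of 73.50.

73.50 labor-hours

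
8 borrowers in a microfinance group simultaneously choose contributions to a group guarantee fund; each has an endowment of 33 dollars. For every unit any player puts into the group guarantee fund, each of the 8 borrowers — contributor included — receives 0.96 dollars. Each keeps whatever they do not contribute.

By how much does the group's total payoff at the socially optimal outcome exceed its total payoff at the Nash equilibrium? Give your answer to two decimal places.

The private return per contributed unit is 0.96 < 1, so contributing 0 is dominant for every player. At the Nash equilibrium everyone keeps their 33, and the group total is 8 × 33 = 264.
Each contributed unit returns 7.680 to the group as a whole (0.96 to each of 8 players), which exceeds 1, so the social optimum is full contribution: group total = 7.680 × 264 = 2027.52.
Efficiency loss = 2027.52 − 264 = 1763.52.

1763.52 dollars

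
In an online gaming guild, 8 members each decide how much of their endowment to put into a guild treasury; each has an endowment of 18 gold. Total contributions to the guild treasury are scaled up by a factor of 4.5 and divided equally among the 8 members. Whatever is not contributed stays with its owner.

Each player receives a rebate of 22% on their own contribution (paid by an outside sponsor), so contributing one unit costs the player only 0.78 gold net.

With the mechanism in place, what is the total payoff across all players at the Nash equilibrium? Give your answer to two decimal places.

With the mechanism, a contributed unit returns (4.5/8) / 0.78 = 0.7212 per unit of net cost — still below 1 — so contributing 0 remains dominant for every player.
At the Nash equilibrium no one contributes; group total payoff = 8 × 18 = 144.

144.00 gold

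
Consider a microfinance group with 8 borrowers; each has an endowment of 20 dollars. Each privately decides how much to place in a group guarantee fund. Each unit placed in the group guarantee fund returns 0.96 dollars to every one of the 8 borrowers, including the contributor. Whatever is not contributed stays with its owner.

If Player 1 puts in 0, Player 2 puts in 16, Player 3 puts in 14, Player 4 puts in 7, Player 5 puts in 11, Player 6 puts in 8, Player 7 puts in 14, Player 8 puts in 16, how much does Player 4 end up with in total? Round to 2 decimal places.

95.56 dollars

Total contributed: 0 + 16 + 14 + 7 + 11 + 8 + 14 + 16 = 86.
Each receives 0.96 × 86 = 82.56 from the group guarantee fund.
Player 4 keeps 20 − 7 = 13, so Player 4's payoff is 13 + 82.56 = 95.56.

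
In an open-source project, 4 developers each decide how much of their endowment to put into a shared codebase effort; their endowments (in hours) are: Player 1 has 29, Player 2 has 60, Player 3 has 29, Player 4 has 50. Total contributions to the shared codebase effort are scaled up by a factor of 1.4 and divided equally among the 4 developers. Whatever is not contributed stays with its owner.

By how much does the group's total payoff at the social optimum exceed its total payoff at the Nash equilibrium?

The private return per contributed unit is 1.4/4 = 0.3500 < 1 for every player regardless of endowment, so the Nash equilibrium is zero contribution and the group total is Σ E_j = 29 + 60 + 29 + 50 = 168.
Each contributed unit returns 1.400 to the group, so the social optimum is full contribution by everyone: group total = 1.400 × 168 = 235.20.
Efficiency loss = (1.400 − 1) × 168 = 67.20.

67.20 hours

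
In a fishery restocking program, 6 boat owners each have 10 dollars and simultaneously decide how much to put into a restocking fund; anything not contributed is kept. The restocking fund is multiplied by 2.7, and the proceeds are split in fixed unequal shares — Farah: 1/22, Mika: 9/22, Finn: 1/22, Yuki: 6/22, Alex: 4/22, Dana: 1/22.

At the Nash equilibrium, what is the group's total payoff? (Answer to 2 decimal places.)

77.00 dollars

A player with share s gets back 2.7·s per unit contributed, so full contribution is dominant for anyone with s > 1/2.7 = 0.3704 and zero contribution is dominant for anyone below.
Mika alone (share 9/22) is above the threshold, contributing 10; the remaining 5 contribute 0. Total contributed: 10.
The restocking fund pays out 2.7 × 10 = 27.00 in total (split across the unequal shares, but the aggregate is all that matters for the group sum).
The 5 free-riders keep 10 each, adding 50. Group total = 50 + 27.00 = 77.00.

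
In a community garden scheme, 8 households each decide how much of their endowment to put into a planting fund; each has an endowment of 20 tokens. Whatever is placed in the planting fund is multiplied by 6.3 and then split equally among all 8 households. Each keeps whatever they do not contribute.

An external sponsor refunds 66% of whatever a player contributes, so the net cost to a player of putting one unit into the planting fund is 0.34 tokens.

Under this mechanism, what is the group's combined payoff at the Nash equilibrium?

With the mechanism, a contributed unit returns (6.3/8) / 0.34 = 2.3162 per unit of net cost to the contributor — now above 1 — so contributing fully is weakly dominant for every player.
So the Nash equilibrium is full contribution by all 8; the group earns 8 × (20 × 0.66 + 6.3 × 20) = 1113.60.

1113.60 tokens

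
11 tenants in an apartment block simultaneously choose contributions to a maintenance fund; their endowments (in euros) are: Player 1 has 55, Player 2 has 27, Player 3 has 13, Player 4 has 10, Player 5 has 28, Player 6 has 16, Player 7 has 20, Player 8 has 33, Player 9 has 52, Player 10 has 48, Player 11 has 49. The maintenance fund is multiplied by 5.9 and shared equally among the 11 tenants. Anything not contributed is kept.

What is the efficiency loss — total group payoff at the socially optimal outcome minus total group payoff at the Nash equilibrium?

1719.90 euros

The private return per contributed unit is 5.9/11 = 0.5364 < 1 for every player regardless of endowment, so the Nash equilibrium is zero contribution and the group total is Σ E_j = 55 + 27 + 13 + 10 + 28 + 16 + 20 + 33 + 52 + 48 + 49 = 351.
Each contributed unit returns 5.900 to the group, so the social optimum is full contribution by everyone: group total = 5.900 × 351 = 2070.90.
Efficiency loss = (5.900 − 1) × 351 = 1719.90.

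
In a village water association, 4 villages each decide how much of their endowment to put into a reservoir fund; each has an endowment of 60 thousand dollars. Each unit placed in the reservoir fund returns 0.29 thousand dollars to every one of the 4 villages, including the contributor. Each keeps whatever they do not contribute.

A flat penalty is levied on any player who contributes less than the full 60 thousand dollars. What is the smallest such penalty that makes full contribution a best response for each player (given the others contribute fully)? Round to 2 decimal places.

42.60 thousand dollars

Given the others contribute fully, the best deviation is to contribute 0 (any partial contribution still incurs the fine and gives up units whose private return 0.29 is below 1).
Deviating from 60 to 0 saves 60 thousand dollars but forfeits the deviator's share of the drop in the reservoir fund: 0.29 × 60 = 17.40.
So the deviation gain is 60 − 17.40 = 42.60, and the fine must be at least 42.60 thousand dollars to wipe it out.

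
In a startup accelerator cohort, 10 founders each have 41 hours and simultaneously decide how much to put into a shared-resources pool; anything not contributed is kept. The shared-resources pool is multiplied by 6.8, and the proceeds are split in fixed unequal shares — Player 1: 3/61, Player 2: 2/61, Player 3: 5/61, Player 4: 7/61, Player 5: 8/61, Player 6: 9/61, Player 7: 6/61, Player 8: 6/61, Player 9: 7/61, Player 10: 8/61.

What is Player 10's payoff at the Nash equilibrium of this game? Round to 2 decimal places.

A player with share s gets back 6.8·s per unit contributed, so full contribution is dominant for anyone with s > 1/6.8 = 0.1471 and zero contribution is dominant for anyone below.
Player 6 alone (share 9/61) is above the threshold, contributing 41; the remaining 9 contribute 0. Total contributed: 41.
Player 10 keeps 41 and receives 6.8 × 41 × 8/61 = 36.56 from the shared-resources pool, for a payoff of 77.56.

77.56 hours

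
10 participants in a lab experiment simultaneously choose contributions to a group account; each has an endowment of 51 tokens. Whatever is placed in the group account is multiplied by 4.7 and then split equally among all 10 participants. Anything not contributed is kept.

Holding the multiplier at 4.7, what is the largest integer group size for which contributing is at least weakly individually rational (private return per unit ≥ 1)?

Private return per unit is 4.7/(group size), which is ≥ 1 whenever the group size is ≤ 4.7.
The largest such integer is 4.

4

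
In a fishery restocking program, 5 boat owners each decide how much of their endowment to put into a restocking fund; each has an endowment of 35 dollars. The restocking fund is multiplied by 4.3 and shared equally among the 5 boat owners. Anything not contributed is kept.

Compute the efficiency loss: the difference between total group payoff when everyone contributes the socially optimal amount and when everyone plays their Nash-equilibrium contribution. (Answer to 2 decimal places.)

Each contributed unit returns 4.3/5 = 0.8600 to its contributor — below 1 — so contributing 0 is dominant for every player. At the Nash equilibrium everyone keeps their 35, and the group total is 5 × 35 = 175.
Each contributed unit returns 4.300 to the group as a whole (0.8600 to each of 5 players), which exceeds 1, so the social optimum is full contribution: group total = 4.300 × 175 = 752.50.
Efficiency loss = 752.50 − 175 = 577.50.

577.50 dollars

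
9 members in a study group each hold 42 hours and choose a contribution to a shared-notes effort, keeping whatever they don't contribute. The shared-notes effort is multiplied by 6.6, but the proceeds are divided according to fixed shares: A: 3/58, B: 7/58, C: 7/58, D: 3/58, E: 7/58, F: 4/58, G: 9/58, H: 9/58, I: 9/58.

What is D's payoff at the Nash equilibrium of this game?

For player j, contributing a unit is worthwhile iff 6.6 × (j's share) ≥ 1, i.e. iff j's share is at least 0.1515.
G, H and I are above the threshold, contributing 42 each; the remaining 6 contribute 0. Total contributed: 126.
D keeps 42 and receives 6.6 × 126 × 3/58 = 43.01 from the shared-notes effort, for a payoff of 85.01.

85.01 hours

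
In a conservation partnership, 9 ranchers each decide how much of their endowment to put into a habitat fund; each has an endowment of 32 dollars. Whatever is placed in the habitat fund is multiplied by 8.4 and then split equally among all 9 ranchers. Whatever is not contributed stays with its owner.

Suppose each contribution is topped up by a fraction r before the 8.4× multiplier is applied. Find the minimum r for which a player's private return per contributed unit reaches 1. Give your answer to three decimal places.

0.071

With matching at rate r, one contributed unit becomes (1 + r) in the habitat fund and returns 8.4 × (1 + r) / 9 to the contributor.
Setting this equal to 1: 1 + r = 9/8.4 = 1.0714.
So the minimum matching rate is r = 1.0714 − 1 = 0.071.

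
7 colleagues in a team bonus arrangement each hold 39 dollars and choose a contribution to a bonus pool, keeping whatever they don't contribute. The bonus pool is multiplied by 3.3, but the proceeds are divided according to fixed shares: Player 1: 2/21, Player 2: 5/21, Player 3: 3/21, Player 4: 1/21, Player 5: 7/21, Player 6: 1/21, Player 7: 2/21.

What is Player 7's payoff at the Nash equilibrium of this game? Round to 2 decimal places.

For player j, contributing a unit is worthwhile iff 3.3 × (j's share) ≥ 1, i.e. iff j's share is at least 0.3030.
Only Player 5 (7/21) clears that bar, contributing 39; the remaining 6 contribute 0. Total contributed: 39.
Player 7 keeps 39 and receives 3.3 × 39 × 2/21 = 12.26 from the bonus pool, for a payoff of 51.26.

51.26 dollars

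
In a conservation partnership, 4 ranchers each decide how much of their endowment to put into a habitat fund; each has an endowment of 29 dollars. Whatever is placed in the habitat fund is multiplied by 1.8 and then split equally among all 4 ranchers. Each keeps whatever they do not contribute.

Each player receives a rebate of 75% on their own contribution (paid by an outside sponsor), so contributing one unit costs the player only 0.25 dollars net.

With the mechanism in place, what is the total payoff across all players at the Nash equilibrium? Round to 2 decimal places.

Under the mechanism each unit contributed yields (1.8/4) / 0.25 = 1.8000 back to its contributor per unit of net cost, which exceeds 1, making full contribution the dominant choice for everyone.
At the Nash equilibrium everyone contributes 29. Group total payoff = 4 × (29 × 0.75 + 1.8 × 29) = 295.80.

295.80 dollars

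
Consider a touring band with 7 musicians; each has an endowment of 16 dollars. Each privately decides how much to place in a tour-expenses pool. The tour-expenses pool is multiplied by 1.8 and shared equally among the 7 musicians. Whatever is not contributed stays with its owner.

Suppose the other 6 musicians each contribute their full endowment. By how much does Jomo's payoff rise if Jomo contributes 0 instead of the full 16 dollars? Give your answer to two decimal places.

11.89 dollars

Switching from a contribution of 16 to 0 lets Jomo keep an extra 16 dollars, but lowers the tour-expenses pool by 16, which costs Jomo their own share of that drop: 1.8/7 × 16 = 4.11.
Net gain = 16 − 4.11 = 11.89. The private return per contributed unit (0.2571) is below 1, so free-riding is indeed the best response regardless of what the others do.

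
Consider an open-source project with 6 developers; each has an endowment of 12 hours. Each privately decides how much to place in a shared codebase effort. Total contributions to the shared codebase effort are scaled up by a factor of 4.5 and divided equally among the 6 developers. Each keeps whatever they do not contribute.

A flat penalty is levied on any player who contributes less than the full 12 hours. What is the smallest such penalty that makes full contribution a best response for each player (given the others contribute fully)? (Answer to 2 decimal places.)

Given the others contribute fully, the best deviation is to contribute 0 (any partial contribution still incurs the fine and gives up units whose private return 0.7500 is below 1).
Deviating from 12 to 0 saves 12 hours but forfeits the deviator's share of the drop in the shared codebase effort: 4.5/6 × 12 = 9.00.
So the deviation gain is 12 − 9.00 = 3.00, and the fine must be at least 3.00 hours to wipe it out.

3.00 hours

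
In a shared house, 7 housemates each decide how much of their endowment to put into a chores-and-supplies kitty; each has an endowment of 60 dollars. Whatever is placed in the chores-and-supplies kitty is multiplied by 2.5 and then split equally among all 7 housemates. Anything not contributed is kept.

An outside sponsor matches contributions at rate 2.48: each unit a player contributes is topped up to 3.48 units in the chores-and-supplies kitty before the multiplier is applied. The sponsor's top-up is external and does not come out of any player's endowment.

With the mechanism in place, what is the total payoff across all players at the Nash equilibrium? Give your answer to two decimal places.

The effective private return per unit is now 2.5 × 3.48 / 7 = 1.2429 > 1, so every player's dominant strategy flips to full contribution.
At the Nash equilibrium everyone contributes 60. Group total payoff = 2.5 × 3.48 × 420 = 3654.00.

3654.00 dollars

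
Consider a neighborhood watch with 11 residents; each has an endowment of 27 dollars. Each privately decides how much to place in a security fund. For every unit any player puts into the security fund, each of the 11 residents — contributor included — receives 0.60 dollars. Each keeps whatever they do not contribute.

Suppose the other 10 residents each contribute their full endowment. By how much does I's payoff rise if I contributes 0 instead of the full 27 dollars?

10.80 dollars

Switching from a contribution of 27 to 0 lets I keep an extra 27 dollars, but lowers the security fund by 27, which costs I their own share of that drop: 0.60 × 27 = 16.20.
Net gain = 27 − 16.20 = 10.80. The private return per contributed unit (0.60) is below 1, so free-riding is indeed the best response regardless of what the others do.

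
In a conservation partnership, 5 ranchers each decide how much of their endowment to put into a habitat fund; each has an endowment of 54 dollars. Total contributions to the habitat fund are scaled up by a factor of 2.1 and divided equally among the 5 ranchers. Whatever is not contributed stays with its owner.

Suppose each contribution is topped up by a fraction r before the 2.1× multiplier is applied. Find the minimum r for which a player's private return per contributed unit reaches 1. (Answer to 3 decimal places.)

1.381

With matching at rate r, one contributed unit becomes (1 + r) in the habitat fund and returns 2.1 × (1 + r) / 5 to the contributor.
Setting this equal to 1: 1 + r = 5/2.1 = 2.3810.
So the minimum matching rate is r = 2.3810 − 1 = 1.381.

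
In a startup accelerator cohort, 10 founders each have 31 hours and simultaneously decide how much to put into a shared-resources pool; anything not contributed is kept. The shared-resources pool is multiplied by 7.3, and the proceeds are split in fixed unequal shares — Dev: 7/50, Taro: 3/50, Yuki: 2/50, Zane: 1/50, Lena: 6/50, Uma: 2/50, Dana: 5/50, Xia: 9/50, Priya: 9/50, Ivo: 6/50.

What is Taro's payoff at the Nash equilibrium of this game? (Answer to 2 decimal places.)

Player j's private return per contributed unit is 7.3 × (j's share). Contributing is weakly dominant for j when that share is at least 1/7.3 = 0.1370, and contributing 0 is dominant otherwise.
Dev, Xia and Priya are above the threshold, contributing 31 each; the remaining 7 contribute 0. Total contributed: 93.
Taro keeps 31 and receives 7.3 × 93 × 3/50 = 40.73 from the shared-resources pool, for a payoff of 71.73.

71.73 hours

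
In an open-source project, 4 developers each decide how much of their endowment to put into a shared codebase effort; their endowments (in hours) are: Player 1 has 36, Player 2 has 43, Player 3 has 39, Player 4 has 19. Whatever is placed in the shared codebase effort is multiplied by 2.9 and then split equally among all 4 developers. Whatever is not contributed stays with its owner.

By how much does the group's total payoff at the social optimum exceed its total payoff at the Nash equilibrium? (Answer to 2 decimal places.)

260.30 hours

The private return per contributed unit is 2.9/4 = 0.7250 < 1 for every player regardless of endowment, so the Nash equilibrium is zero contribution and the group total is Σ E_j = 36 + 43 + 39 + 19 = 137.
Each contributed unit returns 2.900 to the group, so the social optimum is full contribution by everyone: group total = 2.900 × 137 = 397.30.
Efficiency loss = (2.900 − 1) × 137 = 260.30.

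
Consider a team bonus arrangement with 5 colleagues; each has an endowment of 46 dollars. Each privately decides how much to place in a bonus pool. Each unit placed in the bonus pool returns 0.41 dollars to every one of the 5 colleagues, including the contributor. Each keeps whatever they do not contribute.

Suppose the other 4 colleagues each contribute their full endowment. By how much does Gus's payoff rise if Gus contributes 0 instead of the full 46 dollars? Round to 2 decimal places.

Switching from a contribution of 46 to 0 lets Gus keep an extra 46 dollars, but lowers the bonus pool by 46, which costs Gus their own share of that drop: 0.41 × 46 = 18.86.
Net gain = 46 − 18.86 = 27.14. The private return per contributed unit (0.41) is below 1, so free-riding is indeed the best response regardless of what the others do.

27.14 dollars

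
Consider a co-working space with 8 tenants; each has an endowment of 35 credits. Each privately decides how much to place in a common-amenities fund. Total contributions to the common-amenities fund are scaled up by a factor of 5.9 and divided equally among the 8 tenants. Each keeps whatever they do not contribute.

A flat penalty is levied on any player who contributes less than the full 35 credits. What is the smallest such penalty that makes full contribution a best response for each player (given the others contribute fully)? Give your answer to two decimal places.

Given the others contribute fully, the best deviation is to contribute 0 (any partial contribution still incurs the fine and gives up units whose private return 0.7375 is below 1).
Deviating from 35 to 0 saves 35 credits but forfeits the deviator's share of the drop in the common-amenities fund: 5.9/8 × 35 = 25.81.
So the deviation gain is 35 − 25.81 = 9.19, and the fine must be at least 9.19 credits to wipe it out.

9.19 credits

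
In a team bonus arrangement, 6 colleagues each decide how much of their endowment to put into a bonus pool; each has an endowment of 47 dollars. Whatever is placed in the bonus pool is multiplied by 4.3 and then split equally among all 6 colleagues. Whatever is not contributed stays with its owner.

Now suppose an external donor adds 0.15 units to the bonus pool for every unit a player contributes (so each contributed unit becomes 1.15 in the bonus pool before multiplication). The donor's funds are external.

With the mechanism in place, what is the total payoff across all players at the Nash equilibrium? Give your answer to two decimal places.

Even with the mechanism, each unit contributed returns only 4.3 × 1.15 / 6 = 0.8242 per unit of net cost, so contributing nothing is still dominant.
Everyone keeps their endowment and the group total is 6 × 47 = 282.

282.00 dollars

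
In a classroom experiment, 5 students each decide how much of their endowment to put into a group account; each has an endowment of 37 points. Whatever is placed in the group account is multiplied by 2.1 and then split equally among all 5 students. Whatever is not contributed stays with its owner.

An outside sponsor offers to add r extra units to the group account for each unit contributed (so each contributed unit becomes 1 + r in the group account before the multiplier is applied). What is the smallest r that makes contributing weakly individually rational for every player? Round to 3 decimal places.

With matching at rate r, one contributed unit becomes (1 + r) in the group account and returns 2.1 × (1 + r) / 5 to the contributor.
Setting this equal to 1: 1 + r = 5/2.1 = 2.3810.
So the minimum matching rate is r = 2.3810 − 1 = 1.381.

1.381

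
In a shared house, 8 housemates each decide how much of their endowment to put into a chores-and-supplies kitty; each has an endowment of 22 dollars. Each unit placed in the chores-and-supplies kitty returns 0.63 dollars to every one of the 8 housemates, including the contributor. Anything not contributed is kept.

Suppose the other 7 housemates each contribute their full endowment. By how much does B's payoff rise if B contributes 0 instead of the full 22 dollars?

8.14 dollars

Switching from a contribution of 22 to 0 lets B keep an extra 22 dollars, but lowers the chores-and-supplies kitty by 22, which costs B their own share of that drop: 0.63 × 22 = 13.86.
Net gain = 22 − 13.86 = 8.14. The private return per contributed unit (0.63) is below 1, so free-riding is indeed the best response regardless of what the others do.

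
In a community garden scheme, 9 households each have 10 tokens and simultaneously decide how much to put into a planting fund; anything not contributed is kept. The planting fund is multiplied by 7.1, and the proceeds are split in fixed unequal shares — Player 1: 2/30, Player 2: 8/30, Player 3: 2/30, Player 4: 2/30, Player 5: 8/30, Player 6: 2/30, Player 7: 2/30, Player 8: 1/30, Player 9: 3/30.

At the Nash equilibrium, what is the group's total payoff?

212.00 tokens

A player with share s gets back 7.1·s per unit contributed, so full contribution is dominant for anyone with s > 1/7.1 = 0.1408 and zero contribution is dominant for anyone below.
Player 2 and Player 5 are above the threshold, contributing 10 each; the remaining 7 contribute 0. Total contributed: 20.
The planting fund pays out 7.1 × 20 = 142.00 in total (split across the unequal shares, but the aggregate is all that matters for the group sum).
The 7 free-riders keep 10 each, adding 70. Group total = 70 + 142.00 = 212.00.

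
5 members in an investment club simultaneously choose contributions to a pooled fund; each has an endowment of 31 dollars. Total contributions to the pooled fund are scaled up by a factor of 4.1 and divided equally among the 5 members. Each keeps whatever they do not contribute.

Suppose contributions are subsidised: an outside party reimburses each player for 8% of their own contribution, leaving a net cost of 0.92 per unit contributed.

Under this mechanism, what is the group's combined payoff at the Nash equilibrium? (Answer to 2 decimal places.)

155.00 dollars

The effective private return is (4.1/5) / 0.92 = 0.8913, which is still under 1, so the mechanism doesn't change anyone's dominant strategy: zero contribution.
Everyone keeps their endowment and the group total is 5 × 31 = 155.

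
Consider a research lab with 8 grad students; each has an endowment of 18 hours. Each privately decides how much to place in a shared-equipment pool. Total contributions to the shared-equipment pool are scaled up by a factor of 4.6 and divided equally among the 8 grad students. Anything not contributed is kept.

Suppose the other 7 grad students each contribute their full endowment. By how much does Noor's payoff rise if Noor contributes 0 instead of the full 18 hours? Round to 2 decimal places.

7.65 hours

Switching from a contribution of 18 to 0 lets Noor keep an extra 18 hours, but lowers the shared-equipment pool by 18, which costs Noor their own share of that drop: 4.6/8 × 18 = 10.35.
Net gain = 18 − 10.35 = 7.65. The private return per contributed unit (0.5750) is below 1, so free-riding is indeed the best response regardless of what the others do.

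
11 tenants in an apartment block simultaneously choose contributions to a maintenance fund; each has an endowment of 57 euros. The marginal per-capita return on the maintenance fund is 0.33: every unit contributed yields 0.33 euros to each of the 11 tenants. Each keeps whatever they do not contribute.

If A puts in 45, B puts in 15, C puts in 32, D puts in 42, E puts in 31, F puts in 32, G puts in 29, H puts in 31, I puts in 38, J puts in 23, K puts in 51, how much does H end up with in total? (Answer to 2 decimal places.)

Total contributed: 45 + 15 + 32 + 42 + 31 + 32 + 29 + 31 + 38 + 23 + 51 = 369.
Each receives 0.33 × 369 = 121.77 from the maintenance fund.
H keeps 57 − 31 = 26, so H's payoff is 26 + 121.77 = 147.77.

147.77 euros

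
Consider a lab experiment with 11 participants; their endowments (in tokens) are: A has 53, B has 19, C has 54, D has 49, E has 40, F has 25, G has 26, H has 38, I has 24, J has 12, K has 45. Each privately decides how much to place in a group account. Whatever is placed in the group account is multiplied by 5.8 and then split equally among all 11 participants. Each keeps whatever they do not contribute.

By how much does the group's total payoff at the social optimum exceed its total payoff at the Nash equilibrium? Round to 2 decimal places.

The private return per contributed unit is 5.8/11 = 0.5273 < 1 for every player regardless of endowment, so the Nash equilibrium is zero contribution and the group total is Σ E_j = 53 + 19 + 54 + 49 + 40 + 25 + 26 + 38 + 24 + 12 + 45 = 385.
Each contributed unit returns 5.800 to the group, so the social optimum is full contribution by everyone: group total = 5.800 × 385 = 2233.00.
Efficiency loss = (5.800 − 1) × 385 = 1848.00.

1848.00 tokens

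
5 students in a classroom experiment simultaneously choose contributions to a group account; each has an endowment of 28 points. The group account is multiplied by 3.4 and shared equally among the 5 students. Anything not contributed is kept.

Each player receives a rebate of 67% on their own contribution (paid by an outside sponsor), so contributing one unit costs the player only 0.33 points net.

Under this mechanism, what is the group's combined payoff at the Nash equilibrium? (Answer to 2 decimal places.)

569.80 points

Under the mechanism each unit contributed yields (3.4/5) / 0.33 = 2.0606 back to its contributor per unit of net cost, which exceeds 1, making full contribution the dominant choice for everyone.
At the Nash equilibrium everyone contributes 28. Group total payoff = 5 × (28 × 0.67 + 3.4 × 28) = 569.80.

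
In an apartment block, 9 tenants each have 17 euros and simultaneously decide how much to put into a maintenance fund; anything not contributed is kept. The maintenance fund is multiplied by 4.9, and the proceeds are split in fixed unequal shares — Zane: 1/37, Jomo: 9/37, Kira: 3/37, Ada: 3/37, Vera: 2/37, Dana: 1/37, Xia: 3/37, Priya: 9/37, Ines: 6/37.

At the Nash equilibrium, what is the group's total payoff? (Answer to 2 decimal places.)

285.60 euros

A player with share s gets back 4.9·s per unit contributed, so full contribution is dominant for anyone with s > 1/4.9 = 0.2041 and zero contribution is dominant for anyone below.
Jomo and Priya clear that bar, contributing 17 each; the remaining 7 contribute 0. Total contributed: 34.
The maintenance fund pays out 4.9 × 34 = 166.60 in total (split across the unequal shares, but the aggregate is all that matters for the group sum).
The 7 free-riders keep 17 each, adding 119. Group total = 119 + 166.60 = 285.60.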